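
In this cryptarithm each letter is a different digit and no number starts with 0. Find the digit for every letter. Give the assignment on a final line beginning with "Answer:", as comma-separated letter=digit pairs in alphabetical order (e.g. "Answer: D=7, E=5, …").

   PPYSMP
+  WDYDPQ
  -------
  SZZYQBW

Step 1. [col 1: P + Q ≡ W (mod 10)] Q=8 is one option consistent with column 1 (P + Q ≡ W (mod 10), carry-in 0) — take it. So Q=8.
Step 2. [col 1: P + Q ≡ W (mod 10)] column 1 (P + Q ≡ W (mod 10), carry-in 0) doesn't pin P yet; pick P=7 and continue ⇒ P=7.
Step 3. [S] S is the leading digit of a 7-digit sum of two 6-digit numbers; the final carry is exactly 1 ⇒ S=1.
Step 4. [col 1: P + Q ≡ W (mod 10)] in column 1 we have P+Q≡W with carry-in 0; given P=7, Q=8 and digits 1,7,8 already taken and all letters distinct, that pins W to 5. So W=5.
Step 5. [col 2: M + P ≡ B (mod 10)] several values work for M in column 2 (M + P ≡ B (mod 10), carry-in 1); try M=4, so M=4.
Step 6. [col 2: M + P ≡ B (mod 10)] column 2: given M=4, P=7, carry-in 1, and digits 1,4,5,7,8 already taken and all letters distinct, M+P≡B (mod 10) forces B=2, so B=2.
Step 7. [col 3: S + D ≡ Q (mod 10)] column 3 reads S+D+carry(1)=Q with S=1, Q=8; with digits 1,2,4,5,7,8 already taken and all letters distinct, the only value for D is 6, so D=6.
Step 8. [col 4: Y + Y ≡ Y (mod 10)] in column 4 we have Y+Y≡Y with carry-in 0; given nothing yet and digits 1,2,4,5,6,7,8 already taken and all letters distinct, that pins Y to 0, so Y=0.
Step 9. [col 5: P + D ≡ Z (mod 10)] from column 5 (P=7, D=6, carry-in 0, digits 0,1,2,4,5,6,7,8 already taken and all letters distinct): Z must equal 3, so Z=3.

Answer: B=2, D=6, M=4, P=7, Q=8, S=1, W=5, Y=0, Z=3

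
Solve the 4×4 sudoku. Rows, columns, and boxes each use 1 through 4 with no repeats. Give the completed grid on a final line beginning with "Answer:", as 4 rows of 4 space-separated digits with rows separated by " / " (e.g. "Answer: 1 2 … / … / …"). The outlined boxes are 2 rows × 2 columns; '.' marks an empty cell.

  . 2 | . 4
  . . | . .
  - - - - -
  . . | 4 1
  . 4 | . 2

Step 1. [r2c2∈{1,3}] r2c2 is the only open cell in col 2 admitting 1 ⇒ r2c2=1.
Step 2. [r1c1∈{3}] r1c1's peers cover all but 3, so r1c1=3.
Step 3. [r2c3∈{2,3}] across row 2, 2 lands solely at r2c3 ⇒ r2c3=2.
Step 4. [r1c3∈{1}] nothing but 1 survives at r1c3, so r1c3=1.
Step 5. [r2c4∈{3}] only 3 remains possible at r2c4. So r2c4=3.
Step 6. [r3c1∈{2}] nothing but 2 survives at r3c1, so r3c1=2.
Step 7. [r3c2∈{3}] r3c2 is down to just 3 ⇒ r3c2=3.
Step 8. [r2c1∈{4}] r2c1's peers cover all but 4. So r2c1=4.
Step 9. [r4c1∈{1}] r4c1 has the single candidate 1. So r4c1=1.
Step 10. [r4c3∈{3}] r4c3 has the single candidate 3 ⇒ r4c3=3.

Answer: 3 2 1 4 / 4 1 2 3 / 2 3 4 1 / 1 4 3 2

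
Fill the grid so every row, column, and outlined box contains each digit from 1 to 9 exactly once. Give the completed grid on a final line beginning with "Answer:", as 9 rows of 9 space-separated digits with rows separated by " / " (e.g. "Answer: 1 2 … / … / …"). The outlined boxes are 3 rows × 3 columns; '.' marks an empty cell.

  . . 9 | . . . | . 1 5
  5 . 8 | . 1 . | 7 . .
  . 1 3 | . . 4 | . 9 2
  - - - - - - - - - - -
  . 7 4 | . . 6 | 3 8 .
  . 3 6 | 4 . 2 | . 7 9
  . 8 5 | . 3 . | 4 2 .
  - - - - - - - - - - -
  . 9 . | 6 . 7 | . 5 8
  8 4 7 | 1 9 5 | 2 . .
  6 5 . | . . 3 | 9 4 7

Step 1. [r1c6∈{8}] r1c6's peers cover all but 8. So r1c6=8.
Step 2. [r1c7∈{6}] r1c7 has the single candidate 6 ⇒ r1c7=6.
Step 3. [r5c1∈{1}] r5c1 has the single candidate 1 ⇒ r5c1=1.
Step 4. [r1c2∈{2}] only 2 remains possible at r1c2, so r1c2=2.
Step 5. [r1c5∈{7}] r1c5's peers cover all but 7. So r1c5=7.
Step 6. [r2c4∈{2,3,9}] across row 2, 2 lands solely at r2c4, so r2c4=2.
Step 7. [r6c1∈{9}] only 9 remains possible at r6c1. So r6c1=9.
Step 8. [r4c5∈{5}] r4c5 has the single candidate 5, so r4c5=5.
Step 9. [r9c3∈{1,2}] in row 9, 1 fits only at r9c3, so r9c3=1.
Step 10. [r8c8∈{3,6}] r8c8 is the only open cell in col 8 admitting 6. So r8c8=6.
Step 11. [r9c5∈{2,8}] in row 9, 2 fits only at r9c5 ⇒ r9c5=2.
Step 12. [r2c8∈{3}] r2c8's peers cover all but 3 ⇒ r2c8=3.
Step 13. [r4c9∈{1}] r4c9's peers cover all but 1, so r4c9=1.
Step 14. [r7c1∈{2,3}] 3 has one home in row 7: r7c1. So r7c1=3.
Step 15. [r3c5∈{6}] r3c5's peers cover all but 6 ⇒ r3c5=6.
Step 16. [r6c6∈{1}] r6c6 has the single candidate 1 ⇒ r6c6=1.
Step 17. [r2c6∈{9}] r2c6's peers cover all but 9. So r2c6=9.
Step 18. [r7c5∈{4}] r7c5 is down to just 4, so r7c5=4.
Step 19. [r2c2∈{6}] r2c2 has the single candidate 6. So r2c2=6.
Step 20. [r7c3∈{2}] nothing but 2 survives at r7c3, so r7c3=2.
Step 21. [r2c9∈{4}] only 4 remains possible at r2c9. So r2c9=4.
Step 22. [r3c4∈{5}] only 5 remains possible at r3c4. So r3c4=5.
Step 23. [r3c7∈{8}] r3c7 has the single candidate 8 ⇒ r3c7=8.
Step 24. [r1c1∈{4}] nothing but 4 survives at r1c1, so r1c1=4.
Step 25. [r5c7∈{5}] only 5 remains possible at r5c7, so r5c7=5.
Step 26. [r4c4∈{9}] only 9 remains possible at r4c4 ⇒ r4c4=9.
Step 27. [r1c4∈{3}] only 3 remains possible at r1c4. So r1c4=3.
Step 28. [r5c5∈{8}] r5c5's peers cover all but 8. So r5c5=8.
Step 29. [r7c7∈{1}] only 1 remains possible at r7c7, so r7c7=1.
Step 30. [r3c1∈{7}] nothing but 7 survives at r3c1, so r3c1=7.
Step 31. [r4c1∈{2}] r4c1 has the single candidate 2. So r4c1=2.
Step 32. [r6c4∈{7}] r6c4 is down to just 7, so r6c4=7.
Step 33. [r6c9∈{6}] nothing but 6 survives at r6c9, so r6c9=6.
Step 34. [r9c4∈{8}] r9c4 has the single candidate 8. So r9c4=8.
Step 35. [r8c9∈{3}] r8c9's peers cover all but 3 ⇒ r8c9=3.

Answer: 4 2 9 3 7 8 6 1 5 / 5 6 8 2 1 9 7 3 4 / 7 1 3 5 6 4 8 9 2 / 2 7 4 9 5 6 3 8 1 / 1 3 6 4 8 2 5 7 9 / 9 8 5 7 3 1 4 2 6 / 3 9 2 6 4 7 1 5 8 / 8 4 7 1 9 5 2 6 3 / 6 5 1 8 2 3 9 4 7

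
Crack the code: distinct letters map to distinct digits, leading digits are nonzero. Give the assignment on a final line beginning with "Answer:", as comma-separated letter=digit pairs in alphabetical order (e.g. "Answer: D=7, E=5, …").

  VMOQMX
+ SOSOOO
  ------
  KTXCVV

Step 1. [col 1: X + O ≡ V (mod 10)] V=2 is one option consistent with column 1 (X + O ≡ V (mod 10), carry-in 0) — take it, so V=2.
Step 2. [col 1: X + O ≡ V (mod 10)] X=8 is one option consistent with column 1 (X + O ≡ V (mod 10), carry-in 0) — take it. So X=8.
Step 3. [col 1: X + O ≡ V (mod 10)] in column 1 we have X+O≡V with carry-in 0; given X=8, V=2 and digits 2,8 already taken and all letters distinct, that pins O to 4, so O=4.
Step 4. [col 2: M + O ≡ V (mod 10)] column 2: given O=4, V=2, carry-in 1, and digits 2,4,8 already taken and all letters distinct, M+O≡V (mod 10) forces M=7, so M=7.
Step 5. [col 3: Q + O ≡ C (mod 10)] several values work for Q in column 3 (Q + O ≡ C (mod 10), carry-in 1); try Q=5, so Q=5.
Step 6. [col 3: Q + O ≡ C (mod 10)] column 3: given Q=5, O=4, carry-in 1, and digits 2,4,5,7,8 already taken and all letters distinct, Q+O≡C (mod 10) forces C=0. So C=0.
Step 7. [col 4: O + S ≡ X (mod 10)] column 4 reads O+S+carry(1)=X with O=4, X=8; with digits 0,2,4,5,7,8 already taken and all letters distinct, the only value for S is 3 ⇒ S=3.
Step 8. [col 5: M + O ≡ T (mod 10)] from column 5 (M=7, O=4, carry-in 0, digits 0,2,3,4,5,7,8 already taken and all letters distinct): T must equal 1, so T=1.
Step 9. [col 6: V + S ≡ K (mod 10)] column 6: given V=2, S=3, carry-in 1, and digits 0,1,2,3,4,5,7,8 already taken and all letters distinct, V+S≡K (mod 10) forces K=6, so K=6.

Answer: C=0, K=6, M=7, O=4, Q=5, S=3, T=1, V=2, X=8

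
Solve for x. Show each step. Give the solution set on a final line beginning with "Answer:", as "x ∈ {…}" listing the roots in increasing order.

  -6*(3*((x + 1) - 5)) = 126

Step 1. [-6*(3*((x + 1) - 5)) = 126] -6·(inner) — divide through by -6, so div: 3*((x + 1) - 5) = -21.
Step 2. [3*((x + 1) - 5) = -21] 3 out front; divide by 3. So div: (x + 1) - 5 = -7.
Step 3. [(x + 1) - 5 = -7] the outer -5 inverts by adding 5, so sub: x + 1 = -2.
Step 4. [x + 1 = -2] +1 is outermost — subtract 1 both sides ⇒ sub: x = -3.

Answer: x ∈ {-3}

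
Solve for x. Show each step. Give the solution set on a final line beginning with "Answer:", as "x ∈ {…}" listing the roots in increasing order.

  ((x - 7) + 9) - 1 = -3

Step 1. [((x - 7) + 9) - 1 = -3] the outer -1 inverts by adding 1, so sub: (x - 7) + 9 = -2.
Step 2. [(x - 7) + 9 = -2] 9 comes off first (subtract 9) ⇒ sub: x - 7 = -11.
Step 3. [x - 7 = -11] peel the -7: add 7 from each side. So sub: x = -4.

Answer: x ∈ {-4}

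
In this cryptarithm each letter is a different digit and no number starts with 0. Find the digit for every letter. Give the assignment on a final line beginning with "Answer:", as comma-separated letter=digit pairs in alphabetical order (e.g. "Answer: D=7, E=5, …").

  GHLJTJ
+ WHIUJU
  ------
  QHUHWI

Step 1. [col 1: J + U ≡ I (mod 10)] no forcing yet in column 1 (carry-in 0); J=6 is free and consistent — try it ⇒ J=6.
Step 2. [col 1: J + U ≡ I (mod 10)] U=2 is one option consistent with column 1 (J + U ≡ I (mod 10), carry-in 0) — take it. So U=2.
Step 3. [col 1: J + U ≡ I (mod 10)] column 1 reads J+U+carry(0)=I with J=6, U=2; with digits 2,6 already taken and all letters distinct, the only value for I is 8, so I=8.
Step 4. [col 2: T + J ≡ W (mod 10)] column 2 (T + J ≡ W (mod 10), carry-in 0) doesn't pin W yet; pick W=3 and continue. So W=3.
Step 5. [col 2: T + J ≡ W (mod 10)] in column 2 we have T+J≡W with carry-in 0; given J=6, W=3 and digits 2,3,6,8 already taken and all letters distinct, that pins T to 7, so T=7.
Step 6. [col 3: J + U ≡ H (mod 10)] from column 3 (J=6, U=2, carry-in 1, digits 2,3,6,7,8 already taken and all letters distinct): H must equal 9, so H=9.
Step 7. [col 4: L + I ≡ U (mod 10)] in column 4 we have L+I≡U with carry-in 0; given I=8, U=2 and digits 2,3,6,7,8,9 already taken and all letters distinct, that pins L to 4. So L=4.
Step 8. [col 6: G + W ≡ Q (mod 10)] column 6: given W=3, carry-in 1, and digits 2,3,4,6,7,8,9 already taken and all letters distinct, G+W≡Q (mod 10) forces Q=5 ⇒ Q=5.
Step 9. [col 6: G + W ≡ Q (mod 10)] column 6 reads G+W+carry(1)=Q with W=3, Q=5; with digits 2,3,4,5,6,7,8,9 already taken and all letters distinct, the only value for G is 1, so G=1.

Answer: G=1, H=9, I=8, J=6, L=4, Q=5, T=7, U=2, W=3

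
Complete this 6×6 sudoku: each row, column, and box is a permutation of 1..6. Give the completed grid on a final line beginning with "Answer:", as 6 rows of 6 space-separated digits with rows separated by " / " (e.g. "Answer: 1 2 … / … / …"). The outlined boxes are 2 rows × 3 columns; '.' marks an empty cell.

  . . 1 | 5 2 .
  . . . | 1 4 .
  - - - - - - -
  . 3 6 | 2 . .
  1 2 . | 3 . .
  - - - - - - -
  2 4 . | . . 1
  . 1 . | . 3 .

Step 1. [r6c1∈{5,6}] across box 5, 6 lands solely at r6c1. So r6c1=6.
Step 2. [r6c3∈{5}] r6c3's peers cover all but 5 ⇒ r6c3=5.
Step 3. [r3c1∈{4,5}] box 3 places 5 nowhere but r3c1, so r3c1=5.
Step 4. [r2c1∈{3}] only 3 remains possible at r2c1, so r2c1=3.
Step 5. [r2c6∈{6}] r2c6's peers cover all but 6 ⇒ r2c6=6.
Step 6. [r5c5∈{5,6}] in row 5, 5 fits only at r5c5 ⇒ r5c5=5.
Step 7. [r3c6∈{4}] r3c6's peers cover all but 4, so r3c6=4.
Step 8. [r2c2∈{5}] nothing but 5 survives at r2c2. So r2c2=5.
Step 9. [r5c3∈{3}] r5c3's peers cover all but 3, so r5c3=3.
Step 10. [r1c6∈{3}] r1c6's peers cover all but 3. So r1c6=3.
Step 11. [r5c4∈{6}] r5c4's peers cover all but 6. So r5c4=6.
Step 12. [r1c1∈{4}] r1c1 is down to just 4. So r1c1=4.
Step 13. [r4c6∈{5}] r4c6 is down to just 5. So r4c6=5.
Step 14. [r4c3∈{4}] r4c3's peers cover all but 4, so r4c3=4.
Step 15. [r3c5∈{1}] r3c5 has the single candidate 1, so r3c5=1.
Step 16. [r4c5∈{6}] only 6 remains possible at r4c5 ⇒ r4c5=6.
Step 17. [r6c4∈{4}] nothing but 4 survives at r6c4 ⇒ r6c4=4.
Step 18. [r1c2∈{6}] only 6 remains possible at r1c2. So r1c2=6.
Step 19. [r6c6∈{2}] nothing but 2 survives at r6c6, so r6c6=2.
Step 20. [r2c3∈{2}] nothing but 2 survives at r2c3 ⇒ r2c3=2.

Answer: 4 6 1 5 2 3 / 3 5 2 1 4 6 / 5 3 6 2 1 4 / 1 2 4 3 6 5 / 2 4 3 6 5 1 / 6 1 5 4 3 2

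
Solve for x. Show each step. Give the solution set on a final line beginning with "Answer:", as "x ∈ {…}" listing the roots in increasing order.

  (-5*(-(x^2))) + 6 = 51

Step 1. [(-5*(-(x^2))) + 6 = 51] 6 comes off first (subtract 6). So sub: -5*(-(x^2)) = 45.
Step 2. [-5*(-(x^2)) = 45] divide by the outer -5, so div: -(x^2) = -9.
Step 3. [-(x^2) = -9] flip signs both sides, so neg: x^2 = 9.
Step 4. [x^2 = 9] LHS squared, RHS 9 ≥ 0: apply √ (±). So sqrt: x = 3 or -3.

Answer: x ∈ {-3, 3}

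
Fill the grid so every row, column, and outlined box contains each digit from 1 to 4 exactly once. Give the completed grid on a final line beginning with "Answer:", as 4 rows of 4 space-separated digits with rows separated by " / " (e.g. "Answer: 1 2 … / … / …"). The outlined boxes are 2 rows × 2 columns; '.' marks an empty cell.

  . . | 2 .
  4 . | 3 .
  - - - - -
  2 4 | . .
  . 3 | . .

Step 1. [r2c4∈{1}] only 1 remains possible at r2c4 ⇒ r2c4=1.
Step 2. [r4c1∈{1}] nothing but 1 survives at r4c1, so r4c1=1.
Step 3. [r4c3∈{4}] r4c3's peers cover all but 4 ⇒ r4c3=4.
Step 4. [r1c2∈{1}] only 1 remains possible at r1c2 ⇒ r1c2=1.
Step 5. [r1c4∈{4}] only 4 remains possible at r1c4 ⇒ r1c4=4.
Step 6. [r2c2∈{2}] nothing but 2 survives at r2c2 ⇒ r2c2=2.
Step 7. [r4c4∈{2}] only 2 remains possible at r4c4, so r4c4=2.
Step 8. [r1c1∈{3}] r1c1's peers cover all but 3. So r1c1=3.
Step 9. [r3c3∈{1}] r3c3's peers cover all but 1. So r3c3=1.
Step 10. [r3c4∈{3}] r3c4 is down to just 3. So r3c4=3.

Answer: 3 1 2 4 / 4 2 3 1 / 2 4 1 3 / 1 3 4 2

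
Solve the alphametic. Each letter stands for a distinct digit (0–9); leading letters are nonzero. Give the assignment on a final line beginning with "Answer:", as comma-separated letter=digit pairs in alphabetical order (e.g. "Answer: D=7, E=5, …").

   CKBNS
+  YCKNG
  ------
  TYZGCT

Step 1. [col 1: S + G ≡ T (mod 10)] S=3 is one option consistent with column 1 (S + G ≡ T (mod 10), carry-in 0) — take it. So S=3.
Step 2. [col 1: S + G ≡ T (mod 10)] several values work for T in column 1 (S + G ≡ T (mod 10), carry-in 0); try T=1, so T=1.
Step 3. [col 1: S + G ≡ T (mod 10)] column 1: given S=3, T=1, carry-in 0, and digits 1,3 already taken and all letters distinct, S+G≡T (mod 10) forces G=8 ⇒ G=8.
Step 4. [col 2: N + N ≡ C (mod 10)] N=4 is one option consistent with column 2 (N + N ≡ C (mod 10), carry-in 1) — take it ⇒ N=4.
Step 5. [col 2: N + N ≡ C (mod 10)] from column 2 (N=4, carry-in 1, digits 1,3,4,8 already taken and all letters distinct): C must equal 9, so C=9.
Step 6. [col 3: B + K ≡ G (mod 10)] column 3 (B + K ≡ G (mod 10), carry-in 0) doesn't pin K yet; pick K=6 and continue. So K=6.
Step 7. [col 3: B + K ≡ G (mod 10)] column 3 reads B+K+carry(0)=G with K=6, G=8; with digits 1,3,4,6,8,9 already taken and all letters distinct, the only value for B is 2 ⇒ B=2.
Step 8. [col 4: K + C ≡ Z (mod 10)] from column 4 (K=6, C=9, carry-in 0, digits 1,2,3,4,6,8,9 already taken and all letters distinct): Z must equal 5. So Z=5.
Step 9. [col 5: C + Y ≡ Y (mod 10)] several values work for Y in column 5 (C + Y ≡ Y (mod 10), carry-in 1); try Y=7 ⇒ Y=7.

Answer: B=2, C=9, G=8, K=6, N=4, S=3, T=1, Y=7, Z=5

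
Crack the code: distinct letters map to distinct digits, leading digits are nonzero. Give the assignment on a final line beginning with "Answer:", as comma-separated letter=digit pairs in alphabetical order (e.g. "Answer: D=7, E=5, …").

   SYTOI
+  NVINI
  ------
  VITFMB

Step 1. [col 1: I + I ≡ B (mod 10)] column 1 (I + I ≡ B (mod 10), carry-in 0) doesn't pin B yet; pick B=0 and continue. So B=0.
Step 2. [V] the sum has 6 digits but both addends have 5; that extra leading digit V is the final carry, namely 1 ⇒ V=1.
Step 3. [col 1: I + I ≡ B (mod 10)] column 1: given B=0, carry-in 0, and digits 0,1 already taken and all letters distinct, I+I≡B (mod 10) forces I=5, so I=5.
Step 4. [col 2: O + N ≡ M (mod 10)] column 2 (O + N ≡ M (mod 10), carry-in 1) doesn't pin O yet; pick O=6 and continue. So O=6.
Step 5. [col 2: O + N ≡ M (mod 10)] M=4 is one option consistent with column 2 (O + N ≡ M (mod 10), carry-in 1) — take it, so M=4.
Step 6. [col 2: O + N ≡ M (mod 10)] in column 2 we have O+N≡M with carry-in 1; given O=6, M=4 and digits 0,1,4,5,6 already taken and all letters distinct, that pins N to 7. So N=7.
Step 7. [col 3: T + I ≡ F (mod 10)] T=3 is one option consistent with column 3 (T + I ≡ F (mod 10), carry-in 1) — take it, so T=3.
Step 8. [col 3: T + I ≡ F (mod 10)] column 3 reads T+I+carry(1)=F with T=3, I=5; with digits 0,1,3,4,5,6,7 already taken and all letters distinct, the only value for F is 9, so F=9.
Step 9. [col 4: Y + V ≡ T (mod 10)] column 4 reads Y+V+carry(0)=T with V=1, T=3; with digits 0,1,3,4,5,6,7,9 already taken and all letters distinct, the only value for Y is 2 ⇒ Y=2.
Step 10. [col 5: S + N ≡ I (mod 10)] in column 5 we have S+N≡I with carry-in 0; given N=7, I=5 and digits 0,1,2,3,4,5,6,7,9 already taken and all letters distinct, that pins S to 8. So S=8.

Answer: B=0, F=9, I=5, M=4, N=7, O=6, S=8, T=3, V=1, Y=2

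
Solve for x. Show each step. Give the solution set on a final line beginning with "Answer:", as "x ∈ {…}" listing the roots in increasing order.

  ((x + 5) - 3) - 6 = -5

Step 1. [((x + 5) - 3) - 6 = -5] the outer -6 inverts by adding 6, so sub: (x + 5) - 3 = 1.
Step 2. [(x + 5) - 3 = 1] peel the -3: add 3 from each side, so sub: x + 5 = 4.
Step 3. [x + 5 = 4] the outer +5 inverts by subtracting 5. So sub: x = -1.

Answer: x ∈ {-1}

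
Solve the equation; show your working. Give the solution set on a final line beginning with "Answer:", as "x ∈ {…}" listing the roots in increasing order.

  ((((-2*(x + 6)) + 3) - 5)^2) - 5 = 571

Step 1. [((((-2*(x + 6)) + 3) - 5)^2) - 5 = 571] 5 comes off first (add 5) ⇒ sub: (((-2*(x + 6)) + 3) - 5)^2 = 576.
Step 2. [(((-2*(x + 6)) + 3) - 5)^2 = 576] √ both sides: 576 ≥ 0 gives two branches ⇒ sqrt: ((-2*(x + 6)) + 3) - 5 = 24 or -24.
Step 3. [((-2*(x + 6)) + 3) - 5 = 24 or -24] add 5: x sits inside (… - 5). So sub: (-2*(x + 6)) + 3 = 29 or -19.
Step 4. [(-2*(x + 6)) + 3 = 29 or -19] peel the +3: subtract 3 from each side, so sub: -2*(x + 6) = 26 or -22.
Step 5. [-2*(x + 6) = 26 or -22] LHS = -2·(…); ÷-2 both sides, so div: x + 6 = -13 or 11.
Step 6. [x + 6 = -13 or 11] peel the +6: subtract 6 from each side, so sub: x = -19 or 5.

Answer: x ∈ {-19, 5}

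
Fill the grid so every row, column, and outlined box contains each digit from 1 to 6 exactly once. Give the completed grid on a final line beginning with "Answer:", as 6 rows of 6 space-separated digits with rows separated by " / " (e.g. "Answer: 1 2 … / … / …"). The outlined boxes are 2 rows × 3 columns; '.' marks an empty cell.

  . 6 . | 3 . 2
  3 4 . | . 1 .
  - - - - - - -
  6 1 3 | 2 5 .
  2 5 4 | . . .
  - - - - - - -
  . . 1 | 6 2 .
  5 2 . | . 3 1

Step 1. [r2c4∈{5}] r2c4 has the single candidate 5 ⇒ r2c4=5.
Step 2. [r5c1∈{4}] r5c1 has the single candidate 4, so r5c1=4.
Step 3. [r2c6∈{6}] only 6 remains possible at r2c6, so r2c6=6.
Step 4. [r1c3∈{5}] r1c3 is down to just 5. So r1c3=5.
Step 5. [r6c4∈{4}] r6c4 is down to just 4, so r6c4=4.
Step 6. [r1c1∈{1}] r1c1 is down to just 1 ⇒ r1c1=1.
Step 7. [r6c3∈{6}] r6c3's peers cover all but 6, so r6c3=6.
Step 8. [r4c6∈{3}] r4c6 is down to just 3, so r4c6=3.
Step 9. [r3c6∈{4}] nothing but 4 survives at r3c6, so r3c6=4.
Step 10. [r5c6∈{5}] r5c6 is down to just 5, so r5c6=5.
Step 11. [r5c2∈{3}] only 3 remains possible at r5c2, so r5c2=3.
Step 12. [r4c5∈{6}] only 6 remains possible at r4c5 ⇒ r4c5=6.
Step 13. [r4c4∈{1}] only 1 remains possible at r4c4 ⇒ r4c4=1.
Step 14. [r1c5∈{4}] nothing but 4 survives at r1c5. So r1c5=4.
Step 15. [r2c3∈{2}] only 2 remains possible at r2c3 ⇒ r2c3=2.

Answer: 1 6 5 3 4 2 / 3 4 2 5 1 6 / 6 1 3 2 5 4 / 2 5 4 1 6 3 / 4 3 1 6 2 5 / 5 2 6 4 3 1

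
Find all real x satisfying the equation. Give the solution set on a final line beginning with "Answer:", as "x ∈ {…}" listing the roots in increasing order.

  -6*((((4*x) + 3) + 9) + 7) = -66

Step 1. [-6*((((4*x) + 3) + 9) + 7) = -66] -6 out front; divide by -6, so div: (((4*x) + 3) + 9) + 7 = 11.
Step 2. [(((4*x) + 3) + 9) + 7 = 11] the outer +7 inverts by subtracting 7, so sub: ((4*x) + 3) + 9 = 4.
Step 3. [((4*x) + 3) + 9 = 4] 9 comes off first (subtract 9) ⇒ sub: (4*x) + 3 = -5.
Step 4. [(4*x) + 3 = -5] subtract 3: x sits inside (… + 3) ⇒ sub: 4*x = -8.
Step 5. [4*x = -8] 4 out front; divide by 4. So div: x = -2.

Answer: x ∈ {-2}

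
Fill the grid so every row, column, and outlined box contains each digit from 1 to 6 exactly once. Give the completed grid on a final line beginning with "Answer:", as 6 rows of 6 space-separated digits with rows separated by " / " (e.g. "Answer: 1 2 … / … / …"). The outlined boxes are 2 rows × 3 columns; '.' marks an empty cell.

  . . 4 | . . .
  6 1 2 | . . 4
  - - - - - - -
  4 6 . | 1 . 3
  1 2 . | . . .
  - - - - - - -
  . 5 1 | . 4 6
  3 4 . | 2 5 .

Step 1. [r1c5∈{1,2,3,6}] col 5 places 1 nowhere but r1c5, so r1c5=1.
Step 2. [r2c4∈{3,5}] across row 2, 5 lands solely at r2c4. So r2c4=5.
Step 3. [r1c4∈{3,6}] row 1 places 6 nowhere but r1c4. So r1c4=6.
Step 4. [r3c3∈{5}] r3c3's peers cover all but 5, so r3c3=5.
Step 5. [r6c3∈{6}] only 6 remains possible at r6c3, so r6c3=6.
Step 6. [r5c1∈{2}] r5c1 is down to just 2, so r5c1=2.
Step 7. [r4c6∈{5}] only 5 remains possible at r4c6. So r4c6=5.
Step 8. [r4c4∈{4}] only 4 remains possible at r4c4, so r4c4=4.
Step 9. [r1c1∈{5}] only 5 remains possible at r1c1. So r1c1=5.
Step 10. [r1c2∈{3}] r1c2's peers cover all but 3. So r1c2=3.
Step 11. [r5c4∈{3}] r5c4 is down to just 3, so r5c4=3.
Step 12. [r6c6∈{1}] r6c6 is down to just 1. So r6c6=1.
Step 13. [r4c3∈{3}] nothing but 3 survives at r4c3. So r4c3=3.
Step 14. [r2c5∈{3}] r2c5 has the single candidate 3, so r2c5=3.
Step 15. [r4c5∈{6}] nothing but 6 survives at r4c5. So r4c5=6.
Step 16. [r1c6∈{2}] r1c6's peers cover all but 2 ⇒ r1c6=2.
Step 17. [r3c5∈{2}] r3c5 has the single candidate 2, so r3c5=2.

Answer: 5 3 4 6 1 2 / 6 1 2 5 3 4 / 4 6 5 1 2 3 / 1 2 3 4 6 5 / 2 5 1 3 4 6 / 3 4 6 2 5 1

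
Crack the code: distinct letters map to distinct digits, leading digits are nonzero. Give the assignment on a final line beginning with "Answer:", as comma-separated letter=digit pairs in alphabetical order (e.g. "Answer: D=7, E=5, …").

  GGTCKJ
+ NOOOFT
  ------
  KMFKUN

Step 1. [col 1: J + T ≡ N (mod 10)] J=4 is one option consistent with column 1 (J + T ≡ N (mod 10), carry-in 0) — take it. So J=4.
Step 2. [col 1: J + T ≡ N (mod 10)] several values work for N in column 1 (J + T ≡ N (mod 10), carry-in 0); try N=2. So N=2.
Step 3. [col 1: J + T ≡ N (mod 10)] from column 1 (J=4, N=2, carry-in 0, digits 2,4 already taken and all letters distinct): T must equal 8. So T=8.
Step 4. [col 2: K + F ≡ U (mod 10)] several values work for F in column 2 (K + F ≡ U (mod 10), carry-in 1); try F=6 ⇒ F=6.
Step 5. [col 2: K + F ≡ U (mod 10)] column 2 (K + F ≡ U (mod 10), carry-in 1) doesn't pin K yet; pick K=3 and continue. So K=3.
Step 6. [col 2: K + F ≡ U (mod 10)] column 2: given K=3, F=6, carry-in 1, and digits 2,3,4,6,8 already taken and all letters distinct, K+F≡U (mod 10) forces U=0. So U=0.
Step 7. [col 3: C + O ≡ K (mod 10)] several values work for C in column 3 (C + O ≡ K (mod 10), carry-in 1); try C=5 ⇒ C=5.
Step 8. [col 3: C + O ≡ K (mod 10)] column 3: given C=5, K=3, carry-in 1, and digits 0,2,3,4,5,6,8 already taken and all letters distinct, C+O≡K (mod 10) forces O=7. So O=7.
Step 9. [col 5: G + O ≡ M (mod 10)] from column 5 (O=7, carry-in 1, digits 0,2,3,4,5,6,7,8 already taken and all letters distinct): G must equal 1, so G=1.
Step 10. [col 5: G + O ≡ M (mod 10)] column 5 reads G+O+carry(1)=M with G=1, O=7; with digits 0,1,2,3,4,5,6,7,8 already taken and all letters distinct, the only value for M is 9, so M=9.

Answer: C=5, F=6, G=1, J=4, K=3, M=9, N=2, O=7, T=8, U=0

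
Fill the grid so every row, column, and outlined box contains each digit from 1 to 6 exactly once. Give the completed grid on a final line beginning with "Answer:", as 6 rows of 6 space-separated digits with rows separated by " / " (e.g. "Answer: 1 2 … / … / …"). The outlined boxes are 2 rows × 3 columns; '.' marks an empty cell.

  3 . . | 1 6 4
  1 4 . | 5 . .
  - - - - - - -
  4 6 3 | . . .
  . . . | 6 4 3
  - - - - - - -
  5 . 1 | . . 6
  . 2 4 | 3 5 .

Step 1. [r2c6∈{2}] only 2 remains possible at r2c6, so r2c6=2.
Step 2. [r1c2∈{5}] r1c2 has the single candidate 5 ⇒ r1c2=5.
Step 3. [r3c5∈{1,2}] in col 5, 1 fits only at r3c5. So r3c5=1.
Step 4. [r5c4∈{2,4}] row 5 places 4 nowhere but r5c4, so r5c4=4.
Step 5. [r1c3∈{2}] r1c3's peers cover all but 2, so r1c3=2.
Step 6. [r5c5∈{2}] nothing but 2 survives at r5c5, so r5c5=2.
Step 7. [r4c1∈{2}] r4c1 has the single candidate 2, so r4c1=2.
Step 8. [r3c6∈{5}] nothing but 5 survives at r3c6. So r3c6=5.
Step 9. [r6c6∈{1}] r6c6's peers cover all but 1 ⇒ r6c6=1.
Step 10. [r2c5∈{3}] only 3 remains possible at r2c5. So r2c5=3.
Step 11. [r4c3∈{5}] nothing but 5 survives at r4c3 ⇒ r4c3=5.
Step 12. [r3c4∈{2}] only 2 remains possible at r3c4 ⇒ r3c4=2.
Step 13. [r2c3∈{6}] r2c3's peers cover all but 6 ⇒ r2c3=6.
Step 14. [r6c1∈{6}] r6c1 is down to just 6, so r6c1=6.
Step 15. [r4c2∈{1}] nothing but 1 survives at r4c2 ⇒ r4c2=1.
Step 16. [r5c2∈{3}] r5c2 has the single candidate 3. So r5c2=3.

Answer: 3 5 2 1 6 4 / 1 4 6 5 3 2 / 4 6 3 2 1 5 / 2 1 5 6 4 3 / 5 3 1 4 2 6 / 6 2 4 3 5 1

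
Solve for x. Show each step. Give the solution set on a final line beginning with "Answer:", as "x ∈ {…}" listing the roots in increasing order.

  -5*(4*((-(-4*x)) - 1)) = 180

Step 1. [-5*(4*((-(-4*x)) - 1)) = 180] -5·(inner) — divide through by -5 ⇒ div: 4*((-(-4*x)) - 1) = -36.
Step 2. [4*((-(-4*x)) - 1) = -36] divide by the outer 4 ⇒ div: (-(-4*x)) - 1 = -9.
Step 3. [(-(-4*x)) - 1 = -9] peel the -1: add 1 from each side ⇒ sub: -(-4*x) = -8.
Step 4. [-(-4*x) = -8] leading − — multiply by −1, so neg: -4*x = 8.
Step 5. [-4*x = 8] -4 out front; divide by -4, so div: x = -2.

Answer: x ∈ {-2}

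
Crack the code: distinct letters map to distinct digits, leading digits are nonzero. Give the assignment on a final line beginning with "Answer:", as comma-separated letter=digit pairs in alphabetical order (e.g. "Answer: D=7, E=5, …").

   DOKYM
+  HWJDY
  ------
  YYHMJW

Step 1. [col 1: M + Y ≡ W (mod 10)] several values work for W in column 1 (M + Y ≡ W (mod 10), carry-in 0); try W=9. So W=9.
Step 2. [col 1: M + Y ≡ W (mod 10)] several values work for Y in column 1 (M + Y ≡ W (mod 10), carry-in 0); try Y=1. So Y=1.
Step 3. [col 1: M + Y ≡ W (mod 10)] column 1: given Y=1, W=9, carry-in 0, and digits 1,9 already taken and all letters distinct, M+Y≡W (mod 10) forces M=8, so M=8.
Step 4. [col 2: Y + D ≡ J (mod 10)] several values work for J in column 2 (Y + D ≡ J (mod 10), carry-in 0); try J=5 ⇒ J=5.
Step 5. [col 2: Y + D ≡ J (mod 10)] column 2 reads Y+D+carry(0)=J with Y=1, J=5; with digits 1,5,8,9 already taken and all letters distinct, the only value for D is 4. So D=4.
Step 6. [col 3: K + J ≡ M (mod 10)] in column 3 we have K+J≡M with carry-in 0; given J=5, M=8 and digits 1,4,5,8,9 already taken and all letters distinct, that pins K to 3 ⇒ K=3.
Step 7. [col 4: O + W ≡ H (mod 10)] column 4 reads O+W+carry(0)=H with W=9; with digits 1,3,4,5,8,9 already taken and all letters distinct, the only value for H is 6. So H=6.
Step 8. [col 4: O + W ≡ H (mod 10)] column 4: given W=9, H=6, carry-in 0, and digits 1,3,4,5,6,8,9 already taken and all letters distinct, O+W≡H (mod 10) forces O=7. So O=7.

Answer: D=4, H=6, J=5, K=3, M=8, O=7, W=9, Y=1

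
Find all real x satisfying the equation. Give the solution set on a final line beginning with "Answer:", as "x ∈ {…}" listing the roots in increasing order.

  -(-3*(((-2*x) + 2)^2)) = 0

Step 1. [-(-3*(((-2*x) + 2)^2)) = 0] flip signs both sides, so neg: -3*(((-2*x) + 2)^2) = 0.
Step 2. [-3*(((-2*x) + 2)^2) = 0] -3 out front; divide by -3 ⇒ div: ((-2*x) + 2)^2 = 0.
Step 3. [((-2*x) + 2)^2 = 0] LHS squared, RHS 0 ≥ 0: apply √ (±) ⇒ sqrt: (-2*x) + 2 = 0.
Step 4. [(-2*x) + 2 = 0] common factor -2 (LHS and 0) — divide through ⇒ factor: x - 1 = 0.
Step 5. [x - 1 = 0] the outer -1 inverts by adding 1. So sub: x = 1.

Answer: x ∈ {1}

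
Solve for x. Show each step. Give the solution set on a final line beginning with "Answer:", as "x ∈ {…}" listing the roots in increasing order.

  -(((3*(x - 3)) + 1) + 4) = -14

Step 1. [-(((3*(x - 3)) + 1) + 4) = -14] LHS negated; negate both sides. So neg: ((3*(x - 3)) + 1) + 4 = 14.
Step 2. [((3*(x - 3)) + 1) + 4 = 14] +4 is outermost — subtract 4 both sides ⇒ sub: (3*(x - 3)) + 1 = 10.
Step 3. [(3*(x - 3)) + 1 = 10] peel the +1: subtract 1 from each side ⇒ sub: 3*(x - 3) = 9.
Step 4. [3*(x - 3) = 9] 3·(inner) — divide through by 3. So div: x - 3 = 3.
Step 5. [x - 3 = 3] add 3: x sits inside (… - 3) ⇒ sub: x = 6.

Answer: x ∈ {6}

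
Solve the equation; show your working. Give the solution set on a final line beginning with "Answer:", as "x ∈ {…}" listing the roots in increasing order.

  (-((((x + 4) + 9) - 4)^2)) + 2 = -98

Step 1. [(-((((x + 4) + 9) - 4)^2)) + 2 = -98] +2 is outermost — subtract 2 both sides, so sub: -((((x + 4) + 9) - 4)^2) = -100.
Step 2. [-((((x + 4) + 9) - 4)^2) = -100] leading − — multiply by −1 ⇒ neg: (((x + 4) + 9) - 4)^2 = 100.
Step 3. [(((x + 4) + 9) - 4)^2 = 100] LHS squared, RHS 100 ≥ 0: apply √ (±) ⇒ sqrt: ((x + 4) + 9) - 4 = 10 or -10.
Step 4. [((x + 4) + 9) - 4 = 10 or -10] add 4: x sits inside (… - 4) ⇒ sub: (x + 4) + 9 = 14 or -6.
Step 5. [(x + 4) + 9 = 14 or -6] subtract 9: x sits inside (… + 9), so sub: x + 4 = 5 or -15.
Step 6. [x + 4 = 5 or -15] peel the +4: subtract 4 from each side. So sub: x = 1 or -19.

Answer: x ∈ {-19, 1}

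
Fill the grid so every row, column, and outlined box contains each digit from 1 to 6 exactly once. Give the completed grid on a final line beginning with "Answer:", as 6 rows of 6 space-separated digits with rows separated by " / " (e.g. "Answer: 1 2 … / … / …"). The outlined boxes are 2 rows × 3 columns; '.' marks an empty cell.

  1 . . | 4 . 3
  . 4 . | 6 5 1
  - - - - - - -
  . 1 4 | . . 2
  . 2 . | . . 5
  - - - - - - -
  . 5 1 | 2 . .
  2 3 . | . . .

Step 1. [r4c5∈{1,3,4,6}] row 4 places 4 nowhere but r4c5 ⇒ r4c5=4.
Step 2. [r6c3∈{6}] only 6 remains possible at r6c3. So r6c3=6.
Step 3. [r4c3∈{3}] nothing but 3 survives at r4c3. So r4c3=3.
Step 4. [r3c5∈{3,6}] 6 has one home in box 4: r3c5, so r3c5=6.
Step 5. [r2c3∈{2}] r2c3 has the single candidate 2, so r2c3=2.
Step 6. [r5c1∈{4}] nothing but 4 survives at r5c1, so r5c1=4.
Step 7. [r4c4∈{1}] r4c4 is down to just 1 ⇒ r4c4=1.
Step 8. [r6c6∈{4}] r6c6 has the single candidate 4 ⇒ r6c6=4.
Step 9. [r2c1∈{3}] r2c1 is down to just 3 ⇒ r2c1=3.
Step 10. [r1c2∈{6}] nothing but 6 survives at r1c2. So r1c2=6.
Step 11. [r3c4∈{3}] nothing but 3 survives at r3c4, so r3c4=3.
Step 12. [r6c5∈{1}] r6c5 has the single candidate 1, so r6c5=1.
Step 13. [r4c1∈{6}] r4c1 has the single candidate 6. So r4c1=6.
Step 14. [r6c4∈{5}] r6c4 has the single candidate 5. So r6c4=5.
Step 15. [r3c1∈{5}] r3c1's peers cover all but 5, so r3c1=5.
Step 16. [r5c6∈{6}] only 6 remains possible at r5c6, so r5c6=6.
Step 17. [r1c5∈{2}] r1c5 is down to just 2, so r1c5=2.
Step 18. [r5c5∈{3}] nothing but 3 survives at r5c5. So r5c5=3.
Step 19. [r1c3∈{5}] r1c3 has the single candidate 5 ⇒ r1c3=5.

Answer: 1 6 5 4 2 3 / 3 4 2 6 5 1 / 5 1 4 3 6 2 / 6 2 3 1 4 5 / 4 5 1 2 3 6 / 2 3 6 5 1 4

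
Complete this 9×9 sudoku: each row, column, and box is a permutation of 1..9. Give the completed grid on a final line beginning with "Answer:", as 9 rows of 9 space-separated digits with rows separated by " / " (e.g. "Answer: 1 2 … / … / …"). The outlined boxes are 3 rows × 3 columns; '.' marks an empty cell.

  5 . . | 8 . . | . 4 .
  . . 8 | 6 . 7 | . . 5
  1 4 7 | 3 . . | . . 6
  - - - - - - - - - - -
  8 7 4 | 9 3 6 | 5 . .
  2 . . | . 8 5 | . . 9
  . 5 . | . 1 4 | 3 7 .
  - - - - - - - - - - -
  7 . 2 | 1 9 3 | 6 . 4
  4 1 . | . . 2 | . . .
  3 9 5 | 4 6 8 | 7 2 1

Step 1. [r1c5∈{2}] r1c5 is down to just 2 ⇒ r1c5=2.
Step 2. [r6c1∈{6,9}] across col 1, 6 lands solely at r6c1. So r6c1=6.
Step 3. [r3c7∈{2,8,9}] r3c7 is the only open cell in row 3 admitting 2 ⇒ r3c7=2.
Step 4. [r8c7∈{8,9}] col 7 places 8 nowhere but r8c7. So r8c7=8.
Step 5. [r8c8∈{3,5,9}] r8c8 is the only open cell in row 8 admitting 9, so r8c8=9.
Step 6. [r4c8∈{1}] r4c8 is down to just 1 ⇒ r4c8=1.
Step 7. [r5c2∈{3}] nothing but 3 survives at r5c2, so r5c2=3.
Step 8. [r1c3∈{3,6,9}] 3 has one home in col 3: r1c3. So r1c3=3.
Step 9. [r2c7∈{1,9}] row 2 places 1 nowhere but r2c7. So r2c7=1.
Step 10. [r8c5∈{5,7}] in col 5, 7 fits only at r8c5 ⇒ r8c5=7.
Step 11. [r6c4∈{2}] r6c4 has the single candidate 2. So r6c4=2.
Step 12. [r1c7∈{9}] only 9 remains possible at r1c7. So r1c7=9.
Step 13. [r4c9∈{2}] nothing but 2 survives at r4c9 ⇒ r4c9=2.
Step 14. [r5c8∈{6}] r5c8 has the single candidate 6, so r5c8=6.
Step 15. [r6c3∈{9}] only 9 remains possible at r6c3, so r6c3=9.
Step 16. [r2c5∈{4}] r2c5 has the single candidate 4, so r2c5=4.
Step 17. [r8c3∈{6}] r8c3 has the single candidate 6. So r8c3=6.
Step 18. [r1c9∈{7}] only 7 remains possible at r1c9 ⇒ r1c9=7.
Step 19. [r2c8∈{3}] r2c8's peers cover all but 3 ⇒ r2c8=3.
Step 20. [r5c4∈{7}] only 7 remains possible at r5c4. So r5c4=7.
Step 21. [r8c9∈{3}] r8c9 has the single candidate 3, so r8c9=3.
Step 22. [r7c2∈{8}] nothing but 8 survives at r7c2, so r7c2=8.
Step 23. [r5c3∈{1}] only 1 remains possible at r5c3 ⇒ r5c3=1.
Step 24. [r6c9∈{8}] r6c9 is down to just 8 ⇒ r6c9=8.
Step 25. [r2c1∈{9}] only 9 remains possible at r2c1. So r2c1=9.
Step 26. [r3c6∈{9}] nothing but 9 survives at r3c6 ⇒ r3c6=9.
Step 27. [r3c5∈{5}] r3c5's peers cover all but 5, so r3c5=5.
Step 28. [r1c6∈{1}] only 1 remains possible at r1c6 ⇒ r1c6=1.
Step 29. [r8c4∈{5}] r8c4 is down to just 5 ⇒ r8c4=5.
Step 30. [r3c8∈{8}] only 8 remains possible at r3c8. So r3c8=8.
Step 31. [r1c2∈{6}] r1c2 has the single candidate 6, so r1c2=6.
Step 32. [r5c7∈{4}] nothing but 4 survives at r5c7. So r5c7=4.
Step 33. [r7c8∈{5}] r7c8's peers cover all but 5, so r7c8=5.
Step 34. [r2c2∈{2}] r2c2 has the single candidate 2 ⇒ r2c2=2.

Answer: 5 6 3 8 2 1 9 4 7 / 9 2 8 6 4 7 1 3 5 / 1 4 7 3 5 9 2 8 6 / 8 7 4 9 3 6 5 1 2 / 2 3 1 7 8 5 4 6 9 / 6 5 9 2 1 4 3 7 8 / 7 8 2 1 9 3 6 5 4 / 4 1 6 5 7 2 8 9 3 / 3 9 5 4 6 8 7 2 1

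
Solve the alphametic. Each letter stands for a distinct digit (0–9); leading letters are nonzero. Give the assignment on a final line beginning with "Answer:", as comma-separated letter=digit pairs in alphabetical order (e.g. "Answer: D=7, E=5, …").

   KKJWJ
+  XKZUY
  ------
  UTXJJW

Step 1. [col 1: J + Y ≡ W (mod 10)] column 1 (J + Y ≡ W (mod 10), carry-in 0) doesn't pin J yet; pick J=5 and continue ⇒ J=5.
Step 2. [U] adding two 5-digit numbers gives at most 5+1 digits, and here it does — U is that final carry and must be 1, so U=1.
Step 3. [col 1: J + Y ≡ W (mod 10)] Y=8 is one option consistent with column 1 (J + Y ≡ W (mod 10), carry-in 0) — take it, so Y=8.
Step 4. [col 1: J + Y ≡ W (mod 10)] from column 1 (J=5, Y=8, carry-in 0, digits 1,5,8 already taken and all letters distinct): W must equal 3. So W=3.
Step 5. [col 3: J + Z ≡ J (mod 10)] column 3: given J=5, carry-in 0, and digits 1,3,5,8 already taken and all letters distinct, J+Z≡J (mod 10) forces Z=0 ⇒ Z=0.
Step 6. [col 4: K + K ≡ X (mod 10)] several values work for K in column 4 (K + K ≡ X (mod 10), carry-in 0); try K=7, so K=7.
Step 7. [col 4: K + K ≡ X (mod 10)] column 4: given K=7, carry-in 0, and digits 0,1,3,5,7,8 already taken and all letters distinct, K+K≡X (mod 10) forces X=4 ⇒ X=4.
Step 8. [col 5: K + X ≡ T (mod 10)] column 5: given K=7, X=4, carry-in 1, and digits 0,1,3,4,5,7,8 already taken and all letters distinct, K+X≡T (mod 10) forces T=2. So T=2.

Answer: J=5, K=7, T=2, U=1, W=3, X=4, Y=8, Z=0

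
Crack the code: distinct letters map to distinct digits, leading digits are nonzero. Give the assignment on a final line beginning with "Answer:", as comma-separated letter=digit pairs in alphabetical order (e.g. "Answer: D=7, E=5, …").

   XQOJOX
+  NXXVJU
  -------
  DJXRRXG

Step 1. [col 1: X + U ≡ G (mod 10)] column 1 (X + U ≡ G (mod 10), carry-in 0) doesn't pin G yet; pick G=9 and continue, so G=9.
Step 2. [D] D is the leading digit of a 7-digit sum of two 6-digit numbers; the final carry is exactly 1 ⇒ D=1.
Step 3. [col 1: X + U ≡ G (mod 10)] column 1 (X + U ≡ G (mod 10), carry-in 0) doesn't pin X yet; pick X=5 and continue, so X=5.
Step 4. [col 1: X + U ≡ G (mod 10)] in column 1 we have X+U≡G with carry-in 0; given X=5, G=9 and digits 1,5,9 already taken and all letters distinct, that pins U to 4 ⇒ U=4.
Step 5. [col 2: O + J ≡ X (mod 10)] J=2 is one option consistent with column 2 (O + J ≡ X (mod 10), carry-in 0) — take it ⇒ J=2.
Step 6. [col 2: O + J ≡ X (mod 10)] from column 2 (J=2, X=5, carry-in 0, digits 1,2,4,5,9 already taken and all letters distinct): O must equal 3 ⇒ O=3.
Step 7. [col 3: J + V ≡ R (mod 10)] column 3 (J + V ≡ R (mod 10), carry-in 0) doesn't pin V yet; pick V=6 and continue ⇒ V=6.
Step 8. [col 3: J + V ≡ R (mod 10)] column 3 reads J+V+carry(0)=R with J=2, V=6; with digits 1,2,3,4,5,6,9 already taken and all letters distinct, the only value for R is 8, so R=8.
Step 9. [col 5: Q + X ≡ X (mod 10)] in column 5 we have Q+X≡X with carry-in 0; given X=5 and digits 1,2,3,4,5,6,8,9 already taken and all letters distinct, that pins Q to 0, so Q=0.
Step 10. [col 6: X + N ≡ J (mod 10)] column 6 reads X+N+carry(0)=J with X=5, J=2; with digits 0,1,2,3,4,5,6,8,9 already taken and all letters distinct, the only value for N is 7 ⇒ N=7.

Answer: D=1, G=9, J=2, N=7, O=3, Q=0, R=8, U=4, V=6, X=5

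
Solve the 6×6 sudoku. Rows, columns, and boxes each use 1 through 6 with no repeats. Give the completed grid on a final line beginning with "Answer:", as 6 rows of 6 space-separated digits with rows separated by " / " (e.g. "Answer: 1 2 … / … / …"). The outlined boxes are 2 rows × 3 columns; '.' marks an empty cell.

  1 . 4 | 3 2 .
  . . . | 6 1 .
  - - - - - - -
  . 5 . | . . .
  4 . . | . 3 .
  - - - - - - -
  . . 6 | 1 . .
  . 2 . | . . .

Step 1. [r5c6∈{2,3,4,5}] 2 has one home in row 5: r5c6, so r5c6=2.
Step 2. [r6c6∈{3,4,5,6}] across col 6, 3 lands solely at r6c6. So r6c6=3.
Step 3. [r3c1∈{2,3,6}] r3c1 is the only open cell in col 1 admitting 6, so r3c1=6.
Step 4. [r6c1∈{5}] only 5 remains possible at r6c1, so r6c1=5.
Step 5. [r3c5∈{4}] nothing but 4 survives at r3c5. So r3c5=4.
Step 6. [r4c2∈{1}] r4c2 is down to just 1, so r4c2=1.
Step 7. [r2c2∈{3}] r2c2's peers cover all but 3. So r2c2=3.
Step 8. [r4c3∈{2}] r4c3 has the single candidate 2 ⇒ r4c3=2.
Step 9. [r1c6∈{5}] r1c6's peers cover all but 5, so r1c6=5.
Step 10. [r5c2∈{4}] r5c2 has the single candidate 4. So r5c2=4.
Step 11. [r6c5∈{6}] r6c5 is down to just 6 ⇒ r6c5=6.
Step 12. [r1c2∈{6}] nothing but 6 survives at r1c2. So r1c2=6.
Step 13. [r5c5∈{5}] r5c5's peers cover all but 5 ⇒ r5c5=5.
Step 14. [r2c1∈{2}] nothing but 2 survives at r2c1. So r2c1=2.
Step 15. [r4c4∈{5}] r4c4 has the single candidate 5 ⇒ r4c4=5.
Step 16. [r3c3∈{3}] r3c3's peers cover all but 3, so r3c3=3.
Step 17. [r5c1∈{3}] nothing but 3 survives at r5c1, so r5c1=3.
Step 18. [r6c4∈{4}] nothing but 4 survives at r6c4 ⇒ r6c4=4.
Step 19. [r6c3∈{1}] r6c3's peers cover all but 1. So r6c3=1.
Step 20. [r3c6∈{1}] r3c6 has the single candidate 1. So r3c6=1.
Step 21. [r4c6∈{6}] only 6 remains possible at r4c6. So r4c6=6.
Step 22. [r3c4∈{2}] r3c4 is down to just 2. So r3c4=2.
Step 23. [r2c6∈{4}] nothing but 4 survives at r2c6 ⇒ r2c6=4.
Step 24. [r2c3∈{5}] r2c3 is down to just 5 ⇒ r2c3=5.

Answer: 1 6 4 3 2 5 / 2 3 5 6 1 4 / 6 5 3 2 4 1 / 4 1 2 5 3 6 / 3 4 6 1 5 2 / 5 2 1 4 6 3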